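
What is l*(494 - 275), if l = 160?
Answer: 35040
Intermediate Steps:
l*(494 - 275) = 160*(494 - 275) = 160*219 = 35040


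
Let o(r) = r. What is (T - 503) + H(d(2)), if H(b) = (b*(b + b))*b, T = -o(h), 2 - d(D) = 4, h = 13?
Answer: -532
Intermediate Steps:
d(D) = -2 (d(D) = 2 - 1*4 = 2 - 4 = -2)
T = -13 (T = -1*13 = -13)
H(b) = 2*b³ (H(b) = (b*(2*b))*b = (2*b²)*b = 2*b³)
(T - 503) + H(d(2)) = (-13 - 503) + 2*(-2)³ = -516 + 2*(-8) = -516 - 16 = -532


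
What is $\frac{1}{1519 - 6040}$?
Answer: $- \frac{1}{4521} \approx -0.00022119$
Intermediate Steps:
$\frac{1}{1519 - 6040} = \frac{1}{-4521} = - \frac{1}{4521}$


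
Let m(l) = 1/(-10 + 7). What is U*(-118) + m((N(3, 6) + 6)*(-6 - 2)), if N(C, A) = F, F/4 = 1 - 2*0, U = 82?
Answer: -29029/3 ≈ -9676.3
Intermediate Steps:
F = 4 (F = 4*(1 - 2*0) = 4*(1 + 0) = 4*1 = 4)
N(C, A) = 4
m(l) = -⅓ (m(l) = 1/(-3) = -⅓)
U*(-118) + m((N(3, 6) + 6)*(-6 - 2)) = 82*(-118) - ⅓ = -9676 - ⅓ = -29029/3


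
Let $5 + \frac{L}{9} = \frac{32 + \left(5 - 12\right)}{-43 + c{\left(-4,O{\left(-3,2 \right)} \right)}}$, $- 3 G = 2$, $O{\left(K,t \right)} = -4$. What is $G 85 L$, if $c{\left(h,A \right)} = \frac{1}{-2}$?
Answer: $\frac{82450}{29} \approx 2843.1$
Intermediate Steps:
$G = - \frac{2}{3}$ ($G = \left(- \frac{1}{3}\right) 2 = - \frac{2}{3} \approx -0.66667$)
$c{\left(h,A \right)} = - \frac{1}{2}$
$L = - \frac{1455}{29}$ ($L = -45 + 9 \frac{32 + \left(5 - 12\right)}{-43 - \frac{1}{2}} = -45 + 9 \frac{32 + \left(5 - 12\right)}{- \frac{87}{2}} = -45 + 9 \left(32 - 7\right) \left(- \frac{2}{87}\right) = -45 + 9 \cdot 25 \left(- \frac{2}{87}\right) = -45 + 9 \left(- \frac{50}{87}\right) = -45 - \frac{150}{29} = - \frac{1455}{29} \approx -50.172$)
$G 85 L = \left(- \frac{2}{3}\right) 85 \left(- \frac{1455}{29}\right) = \left(- \frac{170}{3}\right) \left(- \frac{1455}{29}\right) = \frac{82450}{29}$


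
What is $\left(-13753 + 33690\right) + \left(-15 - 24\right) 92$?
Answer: $16349$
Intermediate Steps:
$\left(-13753 + 33690\right) + \left(-15 - 24\right) 92 = 19937 - 3588 = 16349$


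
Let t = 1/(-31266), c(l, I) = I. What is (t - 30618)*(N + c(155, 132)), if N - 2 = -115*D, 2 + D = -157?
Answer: -17632552702991/31266 ≈ -5.6395e+8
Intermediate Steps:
D = -159 (D = -2 - 157 = -159)
t = -1/31266 ≈ -3.1984e-5
N = 18287 (N = 2 - 115*(-159) = 2 + 18285 = 18287)
(t - 30618)*(N + c(155, 132)) = (-1/31266 - 30618)*(18287 + 132) = -957302389/31266*18419 = -17632552702991/31266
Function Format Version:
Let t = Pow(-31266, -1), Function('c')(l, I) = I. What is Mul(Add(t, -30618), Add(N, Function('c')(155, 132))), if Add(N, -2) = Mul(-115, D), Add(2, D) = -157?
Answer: Rational(-17632552702991, 31266) ≈ -5.6395e+8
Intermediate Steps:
D = -159 (D = Add(-2, -157) = -159)
t = Rational(-1, 31266) ≈ -3.1984e-5
N = 18287 (N = Add(2, Mul(-115, -159)) = Add(2, 18285) = 18287)
Mul(Add(t, -30618), Add(N, Function('c')(155, 132))) = Mul(Add(Rational(-1, 31266), -30618), Add(18287, 132)) = Mul(Rational(-957302389, 31266), 18419) = Rational(-17632552702991, 31266)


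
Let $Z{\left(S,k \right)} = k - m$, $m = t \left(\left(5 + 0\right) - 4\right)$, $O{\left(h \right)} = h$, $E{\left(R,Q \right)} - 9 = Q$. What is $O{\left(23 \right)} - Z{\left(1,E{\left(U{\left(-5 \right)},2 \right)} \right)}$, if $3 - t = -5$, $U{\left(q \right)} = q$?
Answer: $20$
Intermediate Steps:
$t = 8$ ($t = 3 - -5 = 3 + 5 = 8$)
$E{\left(R,Q \right)} = 9 + Q$
$m = 8$ ($m = 8 \left(\left(5 + 0\right) - 4\right) = 8 \left(5 - 4\right) = 8 \cdot 1 = 8$)
$Z{\left(S,k \right)} = -8 + k$ ($Z{\left(S,k \right)} = k - 8 = -8 + k$)
$O{\left(23 \right)} - Z{\left(1,E{\left(U{\left(-5 \right)},2 \right)} \right)} = 23 - \left(-8 + \left(9 + 2\right)\right) = 23 - \left(-8 + 11\right) = 23 - 3 = 20$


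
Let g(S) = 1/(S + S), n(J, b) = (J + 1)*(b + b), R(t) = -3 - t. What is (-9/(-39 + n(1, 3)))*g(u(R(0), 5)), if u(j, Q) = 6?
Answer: 1/36 ≈ 0.027778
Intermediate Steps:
n(J, b) = 2*b*(1 + J) (n(J, b) = (1 + J)*(2*b) = 2*b*(1 + J))
g(S) = 1/(2*S)
(-9/(-39 + n(1, 3)))*g(u(R(0), 5)) = (-9/(-39 + 2*3*(1 + 1)))*((½)/6) = (-9/(-39 + 2*3*2))*((½)*(⅙)) = (-9/(-39 + 12))*(1/12) = (-9/(-27))*(1/12) = -1/27*(-9)*(1/12) = (⅓)*(1/12) = 1/36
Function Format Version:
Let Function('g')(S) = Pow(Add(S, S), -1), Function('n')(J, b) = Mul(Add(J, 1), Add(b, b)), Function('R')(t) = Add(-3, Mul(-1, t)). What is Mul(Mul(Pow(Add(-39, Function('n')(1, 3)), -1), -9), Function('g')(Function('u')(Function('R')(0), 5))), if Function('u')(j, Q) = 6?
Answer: Rational(1, 36) ≈ 0.027778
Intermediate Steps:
Function('n')(J, b) = Mul(2, b, Add(1, J)) (Function('n')(J, b) = Mul(Add(1, J), Mul(2, b)) = Mul(2, b, Add(1, J)))
Function('g')(S) = Mul(Rational(1, 2), Pow(S, -1)) (Function('g')(S) = Pow(Mul(2, S), -1) = Mul(Rational(1, 2), Pow(S, -1)))
Mul(Mul(Pow(Add(-39, Function('n')(1, 3)), -1), -9), Function('g')(Function('u')(Function('R')(0), 5))) = Mul(Mul(Pow(Add(-39, Mul(2, 3, Add(1, 1))), -1), -9), Mul(Rational(1, 2), Pow(6, -1))) = Mul(Mul(Pow(Add(-39, Mul(2, 3, 2)), -1), -9), Mul(Rational(1, 2), Rational(1, 6))) = Mul(Mul(Pow(Add(-39, 12), -1), -9), Rational(1, 12)) = Mul(Mul(Pow(-27, -1), -9), Rational(1, 12)) = Mul(Mul(Rational(-1, 27), -9), Rational(1, 12)) = Mul(Rational(1, 3), Rational(1, 12)) = Rational(1, 36)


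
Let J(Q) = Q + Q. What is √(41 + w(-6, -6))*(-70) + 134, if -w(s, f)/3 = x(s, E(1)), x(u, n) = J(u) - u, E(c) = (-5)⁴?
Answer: 134 - 70*√59 ≈ -403.68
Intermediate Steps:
J(Q) = 2*Q
E(c) = 625
x(u, n) = u (x(u, n) = 2*u - u = u)
w(s, f) = -3*s
√(41 + w(-6, -6))*(-70) + 134 = √(41 - 3*(-6))*(-70) + 134 = √(41 + 18)*(-70) + 134 = √59*(-70) + 134 = -70*√59 + 134 = 134 - 70*√59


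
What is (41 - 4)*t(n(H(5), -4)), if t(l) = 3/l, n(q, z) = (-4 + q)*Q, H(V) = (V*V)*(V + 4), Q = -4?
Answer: -111/884 ≈ -0.12557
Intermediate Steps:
H(V) = V²*(4 + V)
n(q, z) = 16 - 4*q (n(q, z) = (-4 + q)*(-4) = 16 - 4*q)
(41 - 4)*t(n(H(5), -4)) = (41 - 4)*(3/(16 - 4*5²*(4 + 5))) = 37*(3/(16 - 100*9)) = 37*(3/(16 - 4*225)) = 37*(3/(16 - 900)) = 37*(3/(-884)) = 37*(3*(-1/884)) = 37*(-3/884) = -111/884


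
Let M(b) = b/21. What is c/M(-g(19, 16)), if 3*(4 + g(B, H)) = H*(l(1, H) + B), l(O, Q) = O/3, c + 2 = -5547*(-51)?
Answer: -53467155/892 ≈ -59941.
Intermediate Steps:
c = 282895 (c = -2 - 5547*(-51) = -2 + 282897 = 282895)
l(O, Q) = O/3 (l(O, Q) = O*(1/3) = O/3)
g(B, H) = -4 + H*(1/3 + B)/3 (g(B, H) = -4 + (H*((1/3)*1 + B))/3 = -4 + (H*(1/3 + B))/3 = -4 + H*(1/3 + B)/3)
M(b) = b/21
c/M(-g(19, 16)) = 282895/(((-(-4 + (1/9)*16 + (1/3)*19*16))/21)) = 282895/(((-(-4 + 16/9 + 304/3))/21)) = 282895/(((-1*892/9)/21)) = 282895/(((1/21)*(-892/9))) = 282895/(-892/189) = 282895*(-189/892) = -53467155/892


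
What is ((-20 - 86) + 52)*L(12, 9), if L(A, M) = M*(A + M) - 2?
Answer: -10098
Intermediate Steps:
L(A, M) = -2 + M*(A + M)
((-20 - 86) + 52)*L(12, 9) = ((-20 - 86) + 52)*(-2 + 9² + 12*9) = (-106 + 52)*(-2 + 81 + 108) = -54*187 = -10098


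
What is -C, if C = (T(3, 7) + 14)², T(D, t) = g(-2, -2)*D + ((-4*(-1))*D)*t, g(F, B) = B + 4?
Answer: -10816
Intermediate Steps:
g(F, B) = 4 + B
T(D, t) = 2*D + 4*D*t (T(D, t) = (4 - 2)*D + ((-4*(-1))*D)*t = 2*D + (4*D)*t = 2*D + 4*D*t)
C = 10816 (C = (2*3*(1 + 2*7) + 14)² = (2*3*(1 + 14) + 14)² = (2*3*15 + 14)² = (90 + 14)² = 104² = 10816)
-C = -1*10816 = -10816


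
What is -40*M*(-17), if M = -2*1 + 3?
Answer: 680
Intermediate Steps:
M = 1 (M = -2 + 3 = 1)
-40*M*(-17) = -40*1*(-17) = -40*(-17) = 680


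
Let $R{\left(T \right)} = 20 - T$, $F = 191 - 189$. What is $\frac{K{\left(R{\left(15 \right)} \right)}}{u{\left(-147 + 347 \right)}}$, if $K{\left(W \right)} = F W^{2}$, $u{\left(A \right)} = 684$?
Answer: $\frac{25}{342} \approx 0.073099$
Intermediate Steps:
$F = 2$
$K{\left(W \right)} = 2 W^{2}$
$\frac{K{\left(R{\left(15 \right)} \right)}}{u{\left(-147 + 347 \right)}} = \frac{2 \left(20 - 15\right)^{2}}{684} = 2 \left(20 - 15\right)^{2} \cdot \frac{1}{684} = 2 \cdot 5^{2} \cdot \frac{1}{684} = 2 \cdot 25 \cdot \frac{1}{684} = 50 \cdot \frac{1}{684} = \frac{25}{342}$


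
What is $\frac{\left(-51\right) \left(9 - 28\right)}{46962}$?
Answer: $\frac{323}{15654} \approx 0.020634$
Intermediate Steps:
$\frac{\left(-51\right) \left(9 - 28\right)}{46962} = - 51 \left(9 - 28\right) \frac{1}{46962} = \left(-51\right) \left(-19\right) \frac{1}{46962} = 969 \cdot \frac{1}{46962} = \frac{323}{15654}$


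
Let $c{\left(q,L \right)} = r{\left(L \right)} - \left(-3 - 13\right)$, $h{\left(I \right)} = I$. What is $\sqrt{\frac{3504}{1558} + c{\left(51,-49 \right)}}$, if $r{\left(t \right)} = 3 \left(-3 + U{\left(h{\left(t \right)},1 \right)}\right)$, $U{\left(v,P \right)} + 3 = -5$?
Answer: $\frac{i \sqrt{8951489}}{779} \approx 3.8407 i$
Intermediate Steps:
$U{\left(v,P \right)} = -8$ ($U{\left(v,P \right)} = -3 - 5 = -8$)
$r{\left(t \right)} = -33$ ($r{\left(t \right)} = 3 \left(-3 - 8\right) = 3 \left(-11\right) = -33$)
$c{\left(q,L \right)} = -17$ ($c{\left(q,L \right)} = -33 - \left(-3 - 13\right) = -33 - -16 = -33 + 16 = -17$)
$\sqrt{\frac{3504}{1558} + c{\left(51,-49 \right)}} = \sqrt{\frac{3504}{1558} - 17} = \sqrt{3504 \cdot \frac{1}{1558} - 17} = \sqrt{\frac{1752}{779} - 17} = \sqrt{- \frac{11491}{779}} = \frac{i \sqrt{8951489}}{779}$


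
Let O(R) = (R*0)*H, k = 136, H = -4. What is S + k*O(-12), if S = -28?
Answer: -28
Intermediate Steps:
O(R) = 0 (O(R) = (R*0)*(-4) = 0*(-4) = 0)
S + k*O(-12) = -28 + 136*0 = -28 + 0 = -28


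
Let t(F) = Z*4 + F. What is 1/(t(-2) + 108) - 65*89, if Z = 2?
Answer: -659489/114 ≈ -5785.0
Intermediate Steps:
t(F) = 8 + F (t(F) = 2*4 + F = 8 + F)
1/(t(-2) + 108) - 65*89 = 1/((8 - 2) + 108) - 65*89 = 1/(6 + 108) - 5785 = 1/114 - 5785 = -659489/114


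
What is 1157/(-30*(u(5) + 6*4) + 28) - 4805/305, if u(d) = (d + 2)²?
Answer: -2148259/131882 ≈ -16.289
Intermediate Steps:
u(d) = (2 + d)²
1157/(-30*(u(5) + 6*4) + 28) - 4805/305 = 1157/(-30*((2 + 5)² + 6*4) + 28) - 4805/305 = 1157/(-30*(7² + 24) + 28) - 4805*1/305 = 1157/(-30*(49 + 24) + 28) - 961/61 = 1157/(-30*73 + 28) - 961/61 = 1157/(-2190 + 28) - 961/61 = 1157/(-2162) - 961/61 = 1157*(-1/2162) - 961/61 = -1157/2162 - 961/61 = -2148259/131882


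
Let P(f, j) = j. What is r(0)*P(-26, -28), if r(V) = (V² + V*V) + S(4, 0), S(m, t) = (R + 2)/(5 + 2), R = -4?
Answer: 8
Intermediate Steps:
S(m, t) = -2/7 (S(m, t) = (-4 + 2)/(5 + 2) = -2/7)
r(V) = -2/7 + 2*V² (r(V) = (V² + V*V) - 2/7 = (V² + V²) - 2/7 = 2*V² - 2/7 = -2/7 + 2*V²)
r(0)*P(-26, -28) = (-2/7 + 2*0²)*(-28) = (-2/7 + 2*0)*(-28) = (-2/7 + 0)*(-28) = -2/7*(-28) = 8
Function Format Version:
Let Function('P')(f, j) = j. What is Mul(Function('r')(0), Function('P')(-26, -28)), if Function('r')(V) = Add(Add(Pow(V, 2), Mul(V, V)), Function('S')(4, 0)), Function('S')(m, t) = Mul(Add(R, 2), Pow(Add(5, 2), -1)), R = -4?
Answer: 8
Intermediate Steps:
Function('S')(m, t) = Rational(-2, 7) (Function('S')(m, t) = Mul(Add(-4, 2), Pow(Add(5, 2), -1)) = Mul(-2, Pow(7, -1)) = Mul(-2, Rational(1, 7)) = Rational(-2, 7))
Function('r')(V) = Add(Rational(-2, 7), Mul(2, Pow(V, 2))) (Function('r')(V) = Add(Add(Pow(V, 2), Mul(V, V)), Rational(-2, 7)) = Add(Add(Pow(V, 2), Pow(V, 2)), Rational(-2, 7)) = Add(Mul(2, Pow(V, 2)), Rational(-2, 7)) = Add(Rational(-2, 7), Mul(2, Pow(V, 2))))
Mul(Function('r')(0), Function('P')(-26, -28)) = Mul(Add(Rational(-2, 7), Mul(2, Pow(0, 2))), -28) = Mul(Add(Rational(-2, 7), Mul(2, 0)), -28) = Mul(Add(Rational(-2, 7), 0), -28) = Mul(Rational(-2, 7), -28) = 8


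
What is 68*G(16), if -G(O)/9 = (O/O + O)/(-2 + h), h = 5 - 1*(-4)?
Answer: -10404/7 ≈ -1486.3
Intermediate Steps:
h = 9 (h = 5 + 4 = 9)
G(O) = -9/7 - 9*O/7 (G(O) = -9*(O/O + O)/(-2 + 9) = -9*(1 + O)/7 = -9*(⅐ + O/7) = -9/7 - 9*O/7)
68*G(16) = 68*(-9/7 - 9/7*16) = 68*(-9/7 - 144/7) = 68*(-153/7) = -10404/7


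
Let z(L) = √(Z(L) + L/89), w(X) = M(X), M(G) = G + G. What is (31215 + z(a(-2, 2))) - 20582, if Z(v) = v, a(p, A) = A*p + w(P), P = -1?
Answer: 10633 + 6*I*√1335/89 ≈ 10633.0 + 2.4632*I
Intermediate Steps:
M(G) = 2*G
w(X) = 2*X
a(p, A) = -2 + A*p (a(p, A) = A*p + 2*(-1) = A*p - 2 = -2 + A*p)
z(L) = 3*√890*√L/89 (z(L) = √(L + L/89) = √(90*L/89) = 3*√890*√L/89)
(31215 + z(a(-2, 2))) - 20582 = (31215 + 3*√890*√(-2 + 2*(-2))/89) - 20582 = (31215 + 3*√890*√(-2 - 4)/89) - 20582 = (31215 + 3*√890*√(-6)/89) - 20582 = (31215 + 3*√890*(I*√6)/89) - 20582 = (31215 + 6*I*√1335/89) - 20582 = 10633 + 6*I*√1335/89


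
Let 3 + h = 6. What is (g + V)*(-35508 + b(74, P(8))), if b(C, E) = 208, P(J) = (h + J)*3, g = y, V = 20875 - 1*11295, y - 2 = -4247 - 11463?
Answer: 216318400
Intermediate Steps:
h = 3 (h = -3 + 6 = 3)
y = -15708 (y = 2 + (-4247 - 11463) = 2 - 15710 = -15708)
V = 9580 (V = 20875 - 11295 = 9580)
g = -15708
P(J) = 9 + 3*J (P(J) = (3 + J)*3 = 9 + 3*J)
(g + V)*(-35508 + b(74, P(8))) = (-15708 + 9580)*(-35508 + 208) = -6128*(-35300) = 216318400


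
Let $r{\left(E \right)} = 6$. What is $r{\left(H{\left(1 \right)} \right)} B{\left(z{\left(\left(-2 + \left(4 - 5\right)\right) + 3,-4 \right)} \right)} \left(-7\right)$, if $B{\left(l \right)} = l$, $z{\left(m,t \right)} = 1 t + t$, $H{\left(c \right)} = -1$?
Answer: $336$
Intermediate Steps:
$z{\left(m,t \right)} = 2 t$ ($z{\left(m,t \right)} = t + t = 2 t$)
$r{\left(H{\left(1 \right)} \right)} B{\left(z{\left(\left(-2 + \left(4 - 5\right)\right) + 3,-4 \right)} \right)} \left(-7\right) = 6 \cdot 2 \left(-4\right) \left(-7\right) = 6 \left(-8\right) \left(-7\right) = \left(-48\right) \left(-7\right) = 336$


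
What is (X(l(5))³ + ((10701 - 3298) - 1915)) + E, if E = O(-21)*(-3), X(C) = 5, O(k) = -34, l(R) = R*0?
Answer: 5715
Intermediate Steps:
l(R) = 0
E = 102 (E = -34*(-3) = 102)
(X(l(5))³ + ((10701 - 3298) - 1915)) + E = (5³ + ((10701 - 3298) - 1915)) + 102 = (125 + (7403 - 1915)) + 102 = (125 + 5488) + 102 = 5613 + 102 = 5715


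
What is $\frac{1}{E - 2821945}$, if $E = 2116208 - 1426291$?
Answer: $- \frac{1}{2132028} \approx -4.6904 \cdot 10^{-7}$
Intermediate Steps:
$E = 689917$
$\frac{1}{E - 2821945} = \frac{1}{689917 - 2821945} = \frac{1}{-2132028} = - \frac{1}{2132028}$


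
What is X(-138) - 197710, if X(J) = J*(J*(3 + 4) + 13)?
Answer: -66196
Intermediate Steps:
X(J) = J*(13 + 7*J) (X(J) = J*(J*7 + 13) = J*(7*J + 13) = J*(13 + 7*J))
X(-138) - 197710 = -138*(13 + 7*(-138)) - 197710 = -138*(13 - 966) - 197710 = -138*(-953) - 197710 = 131514 - 197710 = -66196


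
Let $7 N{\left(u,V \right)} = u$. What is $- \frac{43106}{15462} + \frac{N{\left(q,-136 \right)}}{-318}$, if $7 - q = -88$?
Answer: $- \frac{16237141}{5736402} \approx -2.8305$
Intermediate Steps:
$q = 95$ ($q = 7 - -88 = 7 + 88 = 95$)
$N{\left(u,V \right)} = \frac{u}{7}$
$- \frac{43106}{15462} + \frac{N{\left(q,-136 \right)}}{-318} = - \frac{43106}{15462} + \frac{\frac{1}{7} \cdot 95}{-318} = \left(-43106\right) \frac{1}{15462} + \frac{95}{7} \left(- \frac{1}{318}\right) = - \frac{21553}{7731} - \frac{95}{2226} = - \frac{16237141}{5736402}$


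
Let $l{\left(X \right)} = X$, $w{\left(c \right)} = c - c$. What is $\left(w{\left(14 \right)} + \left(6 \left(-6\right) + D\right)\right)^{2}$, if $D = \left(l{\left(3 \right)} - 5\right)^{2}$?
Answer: $1024$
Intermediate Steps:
$w{\left(c \right)} = 0$
$D = 4$ ($D = \left(3 - 5\right)^{2} = \left(-2\right)^{2} = 4$)
$\left(w{\left(14 \right)} + \left(6 \left(-6\right) + D\right)\right)^{2} = \left(0 + \left(6 \left(-6\right) + 4\right)\right)^{2} = \left(0 + \left(-36 + 4\right)\right)^{2} = \left(0 - 32\right)^{2} = \left(-32\right)^{2} = 1024$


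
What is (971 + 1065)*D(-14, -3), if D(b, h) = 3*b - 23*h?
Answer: 54972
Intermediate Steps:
D(b, h) = -23*h + 3*b
(971 + 1065)*D(-14, -3) = (971 + 1065)*(-23*(-3) + 3*(-14)) = 2036*(69 - 42) = 2036*27 = 54972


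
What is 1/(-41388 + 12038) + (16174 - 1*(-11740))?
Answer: 819275899/29350 ≈ 27914.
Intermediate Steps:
1/(-41388 + 12038) + (16174 - 1*(-11740)) = 1/(-29350) + (16174 + 11740) = -1/29350 + 27914 = 819275899/29350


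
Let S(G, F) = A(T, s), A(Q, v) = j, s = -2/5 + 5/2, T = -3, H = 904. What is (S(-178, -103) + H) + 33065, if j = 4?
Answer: 33973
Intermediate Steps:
s = 21/10 (s = -2*⅕ + 5*(½) = -⅖ + 5/2 = 21/10 ≈ 2.1000)
A(Q, v) = 4
S(G, F) = 4
(S(-178, -103) + H) + 33065 = (4 + 904) + 33065 = 908 + 33065 = 33973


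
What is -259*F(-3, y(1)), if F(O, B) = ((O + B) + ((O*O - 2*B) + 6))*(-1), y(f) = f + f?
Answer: 2590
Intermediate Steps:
y(f) = 2*f
F(O, B) = -6 + B - O - O² (F(O, B) = ((B + O) + ((O² - 2*B) + 6))*(-1) = ((B + O) + (6 + O² - 2*B))*(-1) = (6 + O + O² - B)*(-1) = -6 + B - O - O²)
-259*F(-3, y(1)) = -259*(-6 + 2*1 - 1*(-3) - 1*(-3)²) = -259*(-6 + 2 + 3 - 1*9) = -259*(-6 + 2 + 3 - 9) = -259*(-10) = 2590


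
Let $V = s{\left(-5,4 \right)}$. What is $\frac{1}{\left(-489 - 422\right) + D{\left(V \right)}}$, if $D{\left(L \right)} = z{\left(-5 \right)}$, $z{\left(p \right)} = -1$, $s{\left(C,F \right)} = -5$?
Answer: $- \frac{1}{912} \approx -0.0010965$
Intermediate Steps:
$V = -5$
$D{\left(L \right)} = -1$
$\frac{1}{\left(-489 - 422\right) + D{\left(V \right)}} = \frac{1}{\left(-489 - 422\right) - 1} = \frac{1}{-911 - 1} = \frac{1}{-912} = - \frac{1}{912}$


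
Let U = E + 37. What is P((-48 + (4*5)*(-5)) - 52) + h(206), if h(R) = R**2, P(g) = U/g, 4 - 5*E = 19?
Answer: 4243583/100 ≈ 42436.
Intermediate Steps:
E = -3 (E = 4/5 - 1/5*19 = 4/5 - 19/5 = -3)
U = 34 (U = -3 + 37 = 34)
P(g) = 34/g
P((-48 + (4*5)*(-5)) - 52) + h(206) = 34/((-48 + (4*5)*(-5)) - 52) + 206**2 = 34/((-48 + 20*(-5)) - 52) + 42436 = 34/((-48 - 100) - 52) + 42436 = 34/(-148 - 52) + 42436 = 34/(-200) + 42436 = 34*(-1/200) + 42436 = -17/100 + 42436 = 4243583/100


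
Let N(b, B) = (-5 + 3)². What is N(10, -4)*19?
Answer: 76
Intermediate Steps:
N(b, B) = 4 (N(b, B) = (-2)² = 4)
N(10, -4)*19 = 4*19 = 76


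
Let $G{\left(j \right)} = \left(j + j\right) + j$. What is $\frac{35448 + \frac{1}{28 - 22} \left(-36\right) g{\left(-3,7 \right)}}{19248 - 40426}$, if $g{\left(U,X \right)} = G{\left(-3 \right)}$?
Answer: $- \frac{17751}{10589} \approx -1.6764$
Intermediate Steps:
$G{\left(j \right)} = 3 j$ ($G{\left(j \right)} = 2 j + j = 3 j$)
$g{\left(U,X \right)} = -9$ ($g{\left(U,X \right)} = 3 \left(-3\right) = -9$)
$\frac{35448 + \frac{1}{28 - 22} \left(-36\right) g{\left(-3,7 \right)}}{19248 - 40426} = \frac{35448 + \frac{1}{28 - 22} \left(-36\right) \left(-9\right)}{19248 - 40426} = \frac{35448 + \frac{1}{28 - 22} \left(-36\right) \left(-9\right)}{-21178} = \left(35448 + \frac{1}{28 - 22} \left(-36\right) \left(-9\right)\right) \left(- \frac{1}{21178}\right) = \left(35448 + \frac{1}{6} \left(-36\right) \left(-9\right)\right) \left(- \frac{1}{21178}\right) = \left(35448 - -54\right) \left(- \frac{1}{21178}\right) = \left(35448 + 54\right) \left(- \frac{1}{21178}\right) = 35502 \left(- \frac{1}{21178}\right) = - \frac{17751}{10589}$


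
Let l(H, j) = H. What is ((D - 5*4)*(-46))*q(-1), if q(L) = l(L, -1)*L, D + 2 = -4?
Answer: 1196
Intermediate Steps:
D = -6 (D = -2 - 4 = -6)
q(L) = L² (q(L) = L*L = L²)
((D - 5*4)*(-46))*q(-1) = ((-6 - 5*4)*(-46))*(-1)² = ((-6 - 20)*(-46))*1 = -26*(-46)*1 = 1196*1 = 1196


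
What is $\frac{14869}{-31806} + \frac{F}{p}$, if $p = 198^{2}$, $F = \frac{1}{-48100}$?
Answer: $- \frac{519234401989}{1110684603600} \approx -0.46749$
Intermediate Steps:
$F = - \frac{1}{48100} \approx -2.079 \cdot 10^{-5}$
$p = 39204$
$\frac{14869}{-31806} + \frac{F}{p} = \frac{14869}{-31806} - \frac{1}{48100 \cdot 39204} = 14869 \left(- \frac{1}{31806}\right) - \frac{1}{1885712400} = - \frac{14869}{31806} - \frac{1}{1885712400} = - \frac{519234401989}{1110684603600}$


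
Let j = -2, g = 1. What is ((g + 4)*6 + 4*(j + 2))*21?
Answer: 630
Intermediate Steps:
((g + 4)*6 + 4*(j + 2))*21 = ((1 + 4)*6 + 4*(-2 + 2))*21 = (5*6 + 4*0)*21 = (30 + 0)*21 = 30*21 = 630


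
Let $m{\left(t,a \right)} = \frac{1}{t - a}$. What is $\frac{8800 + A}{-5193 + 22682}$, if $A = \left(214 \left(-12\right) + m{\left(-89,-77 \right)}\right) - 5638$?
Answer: $\frac{7127}{209868} \approx 0.033959$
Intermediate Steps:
$A = - \frac{98473}{12}$ ($A = \left(214 \left(-12\right) + \frac{1}{-89 - -77}\right) - 5638 = \left(-2568 + \frac{1}{-89 + 77}\right) - 5638 = \left(-2568 + \frac{1}{-12}\right) - 5638 = \left(-2568 - \frac{1}{12}\right) - 5638 = - \frac{30817}{12} - 5638 = - \frac{98473}{12} \approx -8206.1$)
$\frac{8800 + A}{-5193 + 22682} = \frac{8800 - \frac{98473}{12}}{-5193 + 22682} = \frac{7127}{12 \cdot 17489} = \frac{7127}{12} \cdot \frac{1}{17489} = \frac{7127}{209868}$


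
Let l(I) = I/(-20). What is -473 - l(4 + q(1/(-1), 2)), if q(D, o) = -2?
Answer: -4729/10 ≈ -472.90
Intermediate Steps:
l(I) = -I/20 (l(I) = I*(-1/20) = -I/20)
-473 - l(4 + q(1/(-1), 2)) = -473 - (-1)*(4 - 2)/20 = -473 - (-1)*2/20 = -473 - 1*(-1/10) = -473 + 1/10 = -4729/10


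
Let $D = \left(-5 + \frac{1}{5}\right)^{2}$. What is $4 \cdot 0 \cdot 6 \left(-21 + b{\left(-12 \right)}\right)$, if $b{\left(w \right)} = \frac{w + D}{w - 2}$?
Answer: $0$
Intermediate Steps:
$D = \frac{576}{25}$ ($D = \left(-5 + \frac{1}{5}\right)^{2} = \left(- \frac{24}{5}\right)^{2} = \frac{576}{25} \approx 23.04$)
$b{\left(w \right)} = \frac{\frac{576}{25} + w}{-2 + w}$ ($b{\left(w \right)} = \frac{w + \frac{576}{25}}{w - 2} = \frac{\frac{576}{25} + w}{-2 + w}$)
$4 \cdot 0 \cdot 6 \left(-21 + b{\left(-12 \right)}\right) = 4 \cdot 0 \cdot 6 \left(-21 + \frac{\frac{576}{25} - 12}{-2 - 12}\right) = 0 \cdot 6 \left(-21 + \frac{1}{-14} \cdot \frac{276}{25}\right) = 0 \left(-21 - \frac{138}{175}\right) = 0 \left(- \frac{3813}{175}\right) = 0$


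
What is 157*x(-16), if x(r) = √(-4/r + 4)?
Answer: 157*√17/2 ≈ 323.66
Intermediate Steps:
x(r) = √(4 - 4/r)
157*x(-16) = 157*(2*√((-1 - 16)/(-16))) = 157*(2*√(-1/16*(-17))) = 157*(2*√(17/16)) = 157*(2*(√17/4)) = 157*(√17/2) = 157*√17/2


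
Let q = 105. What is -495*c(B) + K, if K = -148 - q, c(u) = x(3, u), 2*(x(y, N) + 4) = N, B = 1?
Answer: 2959/2 ≈ 1479.5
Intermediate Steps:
x(y, N) = -4 + N/2
c(u) = -4 + u/2
K = -253 (K = -148 - 1*105 = -148 - 105 = -253)
-495*c(B) + K = -495*(-4 + (½)*1) - 253 = -495*(-4 + ½) - 253 = -495*(-7/2) - 253 = 3465/2 - 253 = 2959/2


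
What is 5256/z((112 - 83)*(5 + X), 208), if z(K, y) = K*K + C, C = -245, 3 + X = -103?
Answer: 1314/2144699 ≈ 0.00061267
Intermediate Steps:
X = -106 (X = -3 - 103 = -106)
z(K, y) = -245 + K² (z(K, y) = K*K - 245 = K² - 245 = -245 + K²)
5256/z((112 - 83)*(5 + X), 208) = 5256/(-245 + ((112 - 83)*(5 - 106))²) = 5256/(-245 + (29*(-101))²) = 5256/(-245 + (-2929)²) = 5256/(-245 + 8579041) = 5256/8578796 = 5256*(1/8578796) = 1314/2144699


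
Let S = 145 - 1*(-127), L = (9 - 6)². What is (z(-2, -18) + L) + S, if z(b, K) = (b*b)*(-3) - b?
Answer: 271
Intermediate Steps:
L = 9 (L = 3² = 9)
z(b, K) = -b - 3*b² (z(b, K) = b²*(-3) - b = -3*b² - b = -b - 3*b²)
S = 272 (S = 145 + 127 = 272)
(z(-2, -18) + L) + S = (-1*(-2)*(1 + 3*(-2)) + 9) + 272 = (-1*(-2)*(1 - 6) + 9) + 272 = (-1*(-2)*(-5) + 9) + 272 = (-10 + 9) + 272 = -1 + 272 = 271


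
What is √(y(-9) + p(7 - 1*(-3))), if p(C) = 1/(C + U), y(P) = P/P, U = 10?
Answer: √105/10 ≈ 1.0247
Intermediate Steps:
y(P) = 1
p(C) = 1/(10 + C) (p(C) = 1/(C + 10) = 1/(10 + C))
√(y(-9) + p(7 - 1*(-3))) = √(1 + 1/(10 + (7 - 1*(-3)))) = √(1 + 1/(10 + (7 + 3))) = √(1 + 1/(10 + 10)) = √(1 + 1/20) = √(21/20) = √105/10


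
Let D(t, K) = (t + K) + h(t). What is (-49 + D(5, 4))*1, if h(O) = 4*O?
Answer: -20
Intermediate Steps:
D(t, K) = K + 5*t (D(t, K) = (t + K) + 4*t = (K + t) + 4*t = K + 5*t)
(-49 + D(5, 4))*1 = (-49 + (4 + 5*5))*1 = (-49 + (4 + 25))*1 = (-49 + 29)*1 = -20*1 = -20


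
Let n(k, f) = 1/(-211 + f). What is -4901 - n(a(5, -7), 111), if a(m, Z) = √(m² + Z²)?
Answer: -490099/100 ≈ -4901.0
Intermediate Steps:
a(m, Z) = √(Z² + m²)
-4901 - n(a(5, -7), 111) = -4901 - 1/(-211 + 111) = -4901 - 1/(-100) = -4901 - 1*(-1/100) = -4901 + 1/100 = -490099/100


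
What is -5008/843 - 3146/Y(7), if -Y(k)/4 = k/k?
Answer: 1316023/1686 ≈ 780.56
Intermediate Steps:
Y(k) = -4 (Y(k) = -4*k/k = -4*1 = -4)
-5008/843 - 3146/Y(7) = -5008/843 - 3146/(-4) = -5008*1/843 - 3146*(-¼) = -5008/843 + 1573/2 = 1316023/1686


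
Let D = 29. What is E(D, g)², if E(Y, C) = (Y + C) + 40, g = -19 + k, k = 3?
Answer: 2809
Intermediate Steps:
g = -16 (g = -19 + 3 = -16)
E(Y, C) = 40 + C + Y (E(Y, C) = (C + Y) + 40 = 40 + C + Y)
E(D, g)² = (40 - 16 + 29)² = 53² = 2809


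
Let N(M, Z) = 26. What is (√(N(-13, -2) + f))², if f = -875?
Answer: -849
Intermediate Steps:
(√(N(-13, -2) + f))² = (√(26 - 875))² = (√(-849))² = (I*√849)² = -849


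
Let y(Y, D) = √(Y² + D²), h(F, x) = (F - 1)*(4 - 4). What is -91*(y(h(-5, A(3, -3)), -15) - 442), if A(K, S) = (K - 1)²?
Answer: 38857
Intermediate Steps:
A(K, S) = (-1 + K)²
h(F, x) = 0 (h(F, x) = (-1 + F)*0 = 0)
y(Y, D) = √(D² + Y²)
-91*(y(h(-5, A(3, -3)), -15) - 442) = -91*(√((-15)² + 0²) - 442) = -91*(√(225 + 0) - 442) = -91*(√225 - 442) = -91*(15 - 442) = -91*(-427) = 38857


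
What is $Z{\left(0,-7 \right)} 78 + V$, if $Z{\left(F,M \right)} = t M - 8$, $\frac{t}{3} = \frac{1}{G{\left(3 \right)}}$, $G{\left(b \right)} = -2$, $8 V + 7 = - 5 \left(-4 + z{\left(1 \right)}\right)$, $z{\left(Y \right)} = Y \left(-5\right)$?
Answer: $\frac{799}{4} \approx 199.75$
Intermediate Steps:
$z{\left(Y \right)} = - 5 Y$
$V = \frac{19}{4}$ ($V = - \frac{7}{8} + \frac{\left(-5\right) \left(-4 - 5\right)}{8} = - \frac{7}{8} + \frac{\left(-5\right) \left(-9\right)}{8} = - \frac{7}{8} + \frac{1}{8} \cdot 45 = - \frac{7}{8} + \frac{45}{8} = \frac{19}{4} \approx 4.75$)
$t = - \frac{3}{2}$ ($t = \frac{3}{-2} = 3 \left(- \frac{1}{2}\right) = - \frac{3}{2} \approx -1.5$)
$Z{\left(F,M \right)} = -8 - \frac{3 M}{2}$ ($Z{\left(F,M \right)} = - \frac{3 M}{2} - 8 = -8 - \frac{3 M}{2}$)
$Z{\left(0,-7 \right)} 78 + V = \left(-8 - - \frac{21}{2}\right) 78 + \frac{19}{4} = \left(-8 + \frac{21}{2}\right) 78 + \frac{19}{4} = \frac{5}{2} \cdot 78 + \frac{19}{4} = 195 + \frac{19}{4} = \frac{799}{4}$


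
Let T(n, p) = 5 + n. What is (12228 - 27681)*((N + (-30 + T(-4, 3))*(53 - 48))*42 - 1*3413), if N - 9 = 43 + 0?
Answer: 113100507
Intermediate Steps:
N = 52 (N = 9 + (43 + 0) = 9 + 43 = 52)
(12228 - 27681)*((N + (-30 + T(-4, 3))*(53 - 48))*42 - 1*3413) = (12228 - 27681)*((52 + (-30 + (5 - 4))*(53 - 48))*42 - 1*3413) = -15453*((52 + (-30 + 1)*5)*42 - 3413) = -15453*((52 - 29*5)*42 - 3413) = -15453*((52 - 145)*42 - 3413) = -15453*(-93*42 - 3413) = -15453*(-3906 - 3413) = -15453*(-7319) = 113100507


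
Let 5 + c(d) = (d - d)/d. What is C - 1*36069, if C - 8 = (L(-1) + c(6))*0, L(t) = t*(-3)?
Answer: -36061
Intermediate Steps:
L(t) = -3*t
c(d) = -5 (c(d) = -5 + (d - d)/d = -5 + 0/d = -5 + 0 = -5)
C = 8 (C = 8 + (-3*(-1) - 5)*0 = 8 + (3 - 5)*0 = 8 - 2*0 = 8 + 0 = 8)
C - 1*36069 = 8 - 1*36069 = 8 - 36069 = -36061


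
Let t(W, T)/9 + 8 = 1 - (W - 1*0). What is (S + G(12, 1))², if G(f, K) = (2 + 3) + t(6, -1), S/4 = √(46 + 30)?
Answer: 13760 - 1792*√19 ≈ 5948.9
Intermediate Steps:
S = 8*√19 (S = 4*√(46 + 30) = 4*√76 = 4*(2*√19) = 8*√19 ≈ 34.871)
t(W, T) = -63 - 9*W (t(W, T) = -72 + 9*(1 - (W - 1*0)) = -72 + 9*(1 - (W + 0)) = -72 + 9*(1 - W) = -72 + (9 - 9*W) = -63 - 9*W)
G(f, K) = -112 (G(f, K) = (2 + 3) + (-63 - 9*6) = 5 + (-63 - 54) = 5 - 117 = -112)
(S + G(12, 1))² = (8*√19 - 112)² = (-112 + 8*√19)²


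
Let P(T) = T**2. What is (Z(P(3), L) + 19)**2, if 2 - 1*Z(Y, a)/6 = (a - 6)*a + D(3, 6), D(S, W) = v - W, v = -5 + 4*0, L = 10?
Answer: 20449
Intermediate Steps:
v = -5 (v = -5 + 0 = -5)
D(S, W) = -5 - W
Z(Y, a) = 78 - 6*a*(-6 + a) (Z(Y, a) = 12 - 6*((a - 6)*a + (-5 - 1*6)) = 12 - 6*((-6 + a)*a + (-5 - 6)) = 12 - 6*(a*(-6 + a) - 11) = 12 - 6*(-11 + a*(-6 + a)) = 12 + (66 - 6*a*(-6 + a)) = 78 - 6*a*(-6 + a))
(Z(P(3), L) + 19)**2 = ((78 - 6*10**2 + 36*10) + 19)**2 = ((78 - 6*100 + 360) + 19)**2 = ((78 - 600 + 360) + 19)**2 = (-162 + 19)**2 = (-143)**2 = 20449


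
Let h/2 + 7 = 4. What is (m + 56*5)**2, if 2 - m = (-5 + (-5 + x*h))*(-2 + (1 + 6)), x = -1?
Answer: 91204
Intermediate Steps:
h = -6 (h = -14 + 2*4 = -14 + 8 = -6)
m = 22 (m = 2 - (-5 + (-5 - 1*(-6)))*(-2 + (1 + 6)) = 2 - (-5 + (-5 + 6))*(-2 + 7) = 2 - (-5 + 1)*5 = 2 - (-4)*5 = 2 - 1*(-20) = 2 + 20 = 22)
(m + 56*5)**2 = (22 + 56*5)**2 = (22 + 280)**2 = 302**2 = 91204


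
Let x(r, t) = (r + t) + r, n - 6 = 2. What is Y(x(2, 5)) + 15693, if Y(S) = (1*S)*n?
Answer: 15765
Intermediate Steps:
n = 8 (n = 6 + 2 = 8)
x(r, t) = t + 2*r
Y(S) = 8*S (Y(S) = (1*S)*8 = S*8 = 8*S)
Y(x(2, 5)) + 15693 = 8*(5 + 2*2) + 15693 = 8*(5 + 4) + 15693 = 8*9 + 15693 = 72 + 15693 = 15765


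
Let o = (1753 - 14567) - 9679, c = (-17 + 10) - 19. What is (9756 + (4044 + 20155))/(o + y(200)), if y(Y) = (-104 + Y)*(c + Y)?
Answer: -33955/5789 ≈ -5.8654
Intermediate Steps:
c = -26 (c = -7 - 19 = -26)
o = -22493 (o = -12814 - 9679 = -22493)
y(Y) = (-104 + Y)*(-26 + Y)
(9756 + (4044 + 20155))/(o + y(200)) = (9756 + (4044 + 20155))/(-22493 + (2704 + 200² - 130*200)) = (9756 + 24199)/(-22493 + (2704 + 40000 - 26000)) = 33955/(-22493 + 16704) = 33955/(-5789) = 33955*(-1/5789) = -33955/5789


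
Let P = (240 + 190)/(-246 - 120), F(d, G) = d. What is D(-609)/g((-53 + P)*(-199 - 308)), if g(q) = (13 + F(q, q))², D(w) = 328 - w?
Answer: 3486577/2809844235081 ≈ 1.2408e-6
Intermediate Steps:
P = -215/183 (P = 430/(-366) = 430*(-1/366) = -215/183 ≈ -1.1749)
g(q) = (13 + q)²
D(-609)/g((-53 + P)*(-199 - 308)) = (328 - 1*(-609))/((13 + (-53 - 215/183)*(-199 - 308))²) = (328 + 609)/((13 - 9914/183*(-507))²) = 937/((13 + 1675466/61)²) = 937/((1676259/61)²) = 937/(2809844235081/3721) = 937*(3721/2809844235081) = 3486577/2809844235081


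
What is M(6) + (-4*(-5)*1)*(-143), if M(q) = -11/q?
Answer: -17171/6 ≈ -2861.8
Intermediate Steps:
M(6) + (-4*(-5)*1)*(-143) = -11/6 + (-4*(-5)*1)*(-143) = -11*⅙ + (20*1)*(-143) = -11/6 + 20*(-143) = -11/6 - 2860 = -17171/6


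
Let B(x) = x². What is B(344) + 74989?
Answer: 193325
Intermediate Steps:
B(344) + 74989 = 344² + 74989 = 118336 + 74989 = 193325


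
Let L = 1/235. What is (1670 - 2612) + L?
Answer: -221369/235 ≈ -942.00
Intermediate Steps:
L = 1/235 ≈ 0.0042553
(1670 - 2612) + L = (1670 - 2612) + 1/235 = -942 + 1/235 = -221369/235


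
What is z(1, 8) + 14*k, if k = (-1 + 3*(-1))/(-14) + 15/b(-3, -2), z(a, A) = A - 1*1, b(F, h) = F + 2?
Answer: -199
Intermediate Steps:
b(F, h) = 2 + F
z(a, A) = -1 + A (z(a, A) = A - 1 = -1 + A)
k = -103/7 (k = (-1 + 3*(-1))/(-14) + 15/(2 - 3) = (-1 - 3)*(-1/14) + 15/(-1) = -4*(-1/14) + 15*(-1) = 2/7 - 15 = -103/7 ≈ -14.714)
z(1, 8) + 14*k = (-1 + 8) + 14*(-103/7) = 7 - 206 = -199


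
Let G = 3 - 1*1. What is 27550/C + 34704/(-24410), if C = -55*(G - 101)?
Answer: 48353222/13291245 ≈ 3.6380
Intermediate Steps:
G = 2 (G = 3 - 1 = 2)
C = 5445 (C = -55*(2 - 101) = -55*(-99) = 5445)
27550/C + 34704/(-24410) = 27550/5445 + 34704/(-24410) = 27550*(1/5445) + 34704*(-1/24410) = 5510/1089 - 17352/12205 = 48353222/13291245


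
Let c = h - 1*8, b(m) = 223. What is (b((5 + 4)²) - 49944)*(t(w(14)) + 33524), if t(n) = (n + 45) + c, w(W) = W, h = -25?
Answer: -1668139550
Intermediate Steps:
c = -33 (c = -25 - 1*8 = -25 - 8 = -33)
t(n) = 12 + n (t(n) = (n + 45) - 33 = (45 + n) - 33 = 12 + n)
(b((5 + 4)²) - 49944)*(t(w(14)) + 33524) = (223 - 49944)*((12 + 14) + 33524) = -49721*(26 + 33524) = -49721*33550 = -1668139550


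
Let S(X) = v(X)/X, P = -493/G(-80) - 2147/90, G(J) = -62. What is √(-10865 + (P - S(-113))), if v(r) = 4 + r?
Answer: 2*I*√7511147260055/52545 ≈ 104.32*I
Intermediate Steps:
P = -22186/1395 (P = -493/(-62) - 2147/90 = -493*(-1/62) - 2147*1/90 = 493/62 - 2147/90 = -22186/1395 ≈ -15.904)
S(X) = (4 + X)/X
√(-10865 + (P - S(-113))) = √(-10865 + (-22186/1395 - (4 - 113)/(-113))) = √(-10865 + (-22186/1395 - (-1)*(-109)/113)) = √(-10865 + (-22186/1395 - 1*109/113)) = √(-10865 + (-22186/1395 - 109/113)) = √(-10865 - 2659073/157635) = √(-1715363348/157635) = 2*I*√7511147260055/52545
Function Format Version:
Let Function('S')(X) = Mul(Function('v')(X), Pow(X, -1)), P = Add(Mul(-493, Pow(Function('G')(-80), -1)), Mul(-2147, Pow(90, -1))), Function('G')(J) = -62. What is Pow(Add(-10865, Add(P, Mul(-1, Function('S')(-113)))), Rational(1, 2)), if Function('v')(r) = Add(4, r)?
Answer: Mul(Rational(2, 52545), I, Pow(7511147260055, Rational(1, 2))) ≈ Mul(104.32, I)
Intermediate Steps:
P = Rational(-22186, 1395) (P = Add(Mul(-493, Pow(-62, -1)), Mul(-2147, Pow(90, -1))) = Add(Mul(-493, Rational(-1, 62)), Mul(-2147, Rational(1, 90))) = Add(Rational(493, 62), Rational(-2147, 90)) = Rational(-22186, 1395) ≈ -15.904)
Function('S')(X) = Mul(Pow(X, -1), Add(4, X)) (Function('S')(X) = Mul(Add(4, X), Pow(X, -1)) = Mul(Pow(X, -1), Add(4, X)))
Pow(Add(-10865, Add(P, Mul(-1, Function('S')(-113)))), Rational(1, 2)) = Pow(Add(-10865, Add(Rational(-22186, 1395), Mul(-1, Mul(Pow(-113, -1), Add(4, -113))))), Rational(1, 2)) = Pow(Add(-10865, Add(Rational(-22186, 1395), Mul(-1, Mul(Rational(-1, 113), -109)))), Rational(1, 2)) = Pow(Add(-10865, Add(Rational(-22186, 1395), Mul(-1, Rational(109, 113)))), Rational(1, 2)) = Pow(Add(-10865, Add(Rational(-22186, 1395), Rational(-109, 113))), Rational(1, 2)) = Pow(Add(-10865, Rational(-2659073, 157635)), Rational(1, 2)) = Pow(Rational(-1715363348, 157635), Rational(1, 2)) = Mul(Rational(2, 52545), I, Pow(7511147260055, Rational(1, 2)))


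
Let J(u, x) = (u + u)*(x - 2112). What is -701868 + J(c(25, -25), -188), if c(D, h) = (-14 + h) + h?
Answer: -407468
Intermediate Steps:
c(D, h) = -14 + 2*h
J(u, x) = 2*u*(-2112 + x) (J(u, x) = (2*u)*(-2112 + x) = 2*u*(-2112 + x))
-701868 + J(c(25, -25), -188) = -701868 + 2*(-14 + 2*(-25))*(-2112 - 188) = -701868 + 2*(-14 - 50)*(-2300) = -701868 + 2*(-64)*(-2300) = -701868 + 294400 = -407468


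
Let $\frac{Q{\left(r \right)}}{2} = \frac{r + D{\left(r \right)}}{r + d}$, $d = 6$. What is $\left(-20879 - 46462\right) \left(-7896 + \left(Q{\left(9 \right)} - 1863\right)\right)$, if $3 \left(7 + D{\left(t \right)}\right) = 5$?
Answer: $\frac{9857218451}{15} \approx 6.5715 \cdot 10^{8}$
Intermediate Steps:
$D{\left(t \right)} = - \frac{16}{3}$ ($D{\left(t \right)} = -7 + \frac{1}{3} \cdot 5 = -7 + \frac{5}{3} = - \frac{16}{3}$)
$Q{\left(r \right)} = \frac{2 \left(- \frac{16}{3} + r\right)}{6 + r}$ ($Q{\left(r \right)} = 2 \frac{r - \frac{16}{3}}{r + 6} = 2 \frac{- \frac{16}{3} + r}{6 + r} = \frac{2 \left(- \frac{16}{3} + r\right)}{6 + r}$)
$\left(-20879 - 46462\right) \left(-7896 + \left(Q{\left(9 \right)} - 1863\right)\right) = \left(-20879 - 46462\right) \left(-7896 - \left(1863 - \frac{2 \left(-16 + 3 \cdot 9\right)}{3 \left(6 + 9\right)}\right)\right) = - 67341 \left(-7896 - \left(1863 - \frac{2 \left(-16 + 27\right)}{3 \cdot 15}\right)\right) = - 67341 \left(-7896 - \left(1863 - \frac{22}{45}\right)\right) = - 67341 \left(-7896 + \left(\frac{22}{45} - 1863\right)\right) = - 67341 \left(-7896 - \frac{83813}{45}\right) = \left(-67341\right) \left(- \frac{439133}{45}\right) = \frac{9857218451}{15}$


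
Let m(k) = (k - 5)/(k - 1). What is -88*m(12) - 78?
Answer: -134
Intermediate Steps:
m(k) = (-5 + k)/(-1 + k)
-88*m(12) - 78 = -88*(-5 + 12)/(-1 + 12) - 78 = -88*7/11 - 78 = -56 - 78 = -134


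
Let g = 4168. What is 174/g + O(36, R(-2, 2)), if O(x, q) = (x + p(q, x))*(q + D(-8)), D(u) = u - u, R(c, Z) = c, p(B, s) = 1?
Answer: -154129/2084 ≈ -73.958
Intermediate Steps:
D(u) = 0
O(x, q) = q*(1 + x) (O(x, q) = (x + 1)*(q + 0) = (1 + x)*q = q*(1 + x))
174/g + O(36, R(-2, 2)) = 174/4168 - 2*(1 + 36) = 174*(1/4168) - 2*37 = 87/2084 - 74 = -154129/2084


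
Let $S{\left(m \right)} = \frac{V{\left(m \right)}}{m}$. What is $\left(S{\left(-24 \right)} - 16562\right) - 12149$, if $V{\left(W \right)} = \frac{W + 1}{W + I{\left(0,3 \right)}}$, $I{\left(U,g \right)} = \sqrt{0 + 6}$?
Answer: $- \frac{16365293}{570} - \frac{23 \sqrt{6}}{13680} \approx -28711.0$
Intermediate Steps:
$I{\left(U,g \right)} = \sqrt{6}$
$V{\left(W \right)} = \frac{1 + W}{W + \sqrt{6}}$ ($V{\left(W \right)} = \frac{W + 1}{W + \sqrt{6}} = \frac{1 + W}{W + \sqrt{6}}$)
$S{\left(m \right)} = \frac{1 + m}{m \left(m + \sqrt{6}\right)}$ ($S{\left(m \right)} = \frac{\frac{1}{m + \sqrt{6}} \left(1 + m\right)}{m} = \frac{1 + m}{m \left(m + \sqrt{6}\right)}$)
$\left(S{\left(-24 \right)} - 16562\right) - 12149 = \left(\frac{1 - 24}{\left(-24\right) \left(-24 + \sqrt{6}\right)} - 16562\right) - 12149 = \left(\left(- \frac{1}{24}\right) \frac{1}{-24 + \sqrt{6}} \left(-23\right) - 16562\right) - 12149 = \left(\frac{23}{24 \left(-24 + \sqrt{6}\right)} - 16562\right) - 12149 = \left(-16562 + \frac{23}{24 \left(-24 + \sqrt{6}\right)}\right) - 12149 = -28711 + \frac{23}{24 \left(-24 + \sqrt{6}\right)}$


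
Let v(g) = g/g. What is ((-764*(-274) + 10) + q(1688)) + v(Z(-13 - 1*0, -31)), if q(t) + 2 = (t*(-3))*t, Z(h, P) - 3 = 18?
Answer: -8338687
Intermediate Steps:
Z(h, P) = 21 (Z(h, P) = 3 + 18 = 21)
q(t) = -2 - 3*t² (q(t) = -2 + (t*(-3))*t = -2 + (-3*t)*t = -2 - 3*t²)
v(g) = 1
((-764*(-274) + 10) + q(1688)) + v(Z(-13 - 1*0, -31)) = ((-764*(-274) + 10) + (-2 - 3*1688²)) + 1 = ((209336 + 10) + (-2 - 3*2849344)) + 1 = (209346 + (-2 - 8548032)) + 1 = (209346 - 8548034) + 1 = -8338688 + 1 = -8338687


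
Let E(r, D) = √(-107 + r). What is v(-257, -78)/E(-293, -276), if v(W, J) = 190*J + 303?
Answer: 14517*I/20 ≈ 725.85*I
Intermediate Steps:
v(W, J) = 303 + 190*J
v(-257, -78)/E(-293, -276) = (303 + 190*(-78))/(√(-107 - 293)) = (303 - 14820)/(√(-400)) = -14517*(-I/20) = -(-14517)*I/20 = 14517*I/20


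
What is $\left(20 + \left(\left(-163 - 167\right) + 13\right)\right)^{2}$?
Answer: $88209$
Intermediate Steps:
$\left(20 + \left(\left(-163 - 167\right) + 13\right)\right)^{2} = \left(20 + \left(-330 + 13\right)\right)^{2} = \left(20 - 317\right)^{2} = \left(-297\right)^{2} = 88209$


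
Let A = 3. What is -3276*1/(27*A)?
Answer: -364/9 ≈ -40.444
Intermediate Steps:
-3276*1/(27*A) = -3276/(-9*3*(-3)) = -3276/((-27*(-3))) = -3276/81 = -3276*1/81 = -364/9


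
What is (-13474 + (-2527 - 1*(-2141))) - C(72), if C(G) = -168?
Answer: -13692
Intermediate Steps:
(-13474 + (-2527 - 1*(-2141))) - C(72) = (-13474 + (-2527 - 1*(-2141))) - 1*(-168) = (-13474 + (-2527 + 2141)) + 168 = (-13474 - 386) + 168 = -13860 + 168 = -13692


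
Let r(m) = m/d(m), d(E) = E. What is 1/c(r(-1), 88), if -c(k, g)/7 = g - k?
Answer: -1/609 ≈ -0.0016420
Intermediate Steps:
r(m) = 1 (r(m) = m/m = 1)
c(k, g) = -7*g + 7*k (c(k, g) = -7*(g - k) = -7*g + 7*k)
1/c(r(-1), 88) = 1/(-7*88 + 7*1) = 1/(-616 + 7) = 1/(-609) = -1/609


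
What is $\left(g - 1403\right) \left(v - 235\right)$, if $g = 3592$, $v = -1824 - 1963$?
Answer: $-8804158$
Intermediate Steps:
$v = -3787$
$\left(g - 1403\right) \left(v - 235\right) = \left(3592 - 1403\right) \left(-3787 - 235\right) = 2189 \left(-3787 + \left(-470 + 235\right)\right) = 2189 \left(-3787 - 235\right) = 2189 \left(-4022\right) = -8804158$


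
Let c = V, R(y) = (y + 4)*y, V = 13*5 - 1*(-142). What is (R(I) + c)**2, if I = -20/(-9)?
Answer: 319944769/6561 ≈ 48765.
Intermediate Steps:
I = 20/9 (I = -20*(-1/9) = 20/9 ≈ 2.2222)
V = 207 (V = 65 + 142 = 207)
R(y) = y*(4 + y) (R(y) = (4 + y)*y = y*(4 + y))
c = 207
(R(I) + c)**2 = (20*(4 + 20/9)/9 + 207)**2 = ((20/9)*(56/9) + 207)**2 = (1120/81 + 207)**2 = (17887/81)**2 = 319944769/6561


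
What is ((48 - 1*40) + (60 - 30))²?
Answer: 1444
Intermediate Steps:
((48 - 1*40) + (60 - 30))² = ((48 - 40) + 30)² = (8 + 30)² = 38² = 1444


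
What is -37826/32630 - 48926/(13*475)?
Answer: -14077161/1549925 ≈ -9.0825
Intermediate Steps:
-37826/32630 - 48926/(13*475) = -37826*1/32630 - 48926/6175 = -18913/16315 - 48926*1/6175 = -18913/16315 - 48926/6175 = -14077161/1549925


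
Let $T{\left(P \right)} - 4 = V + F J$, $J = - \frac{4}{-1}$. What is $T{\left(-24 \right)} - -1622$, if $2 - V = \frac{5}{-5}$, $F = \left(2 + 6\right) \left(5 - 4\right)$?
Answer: $1661$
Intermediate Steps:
$J = 4$ ($J = \left(-4\right) \left(-1\right) = 4$)
$F = 8$ ($F = 8 \cdot 1 = 8$)
$V = 3$ ($V = 2 - \frac{5}{-5} = 2 - 5 \left(- \frac{1}{5}\right) = 2 - -1 = 2 + 1 = 3$)
$T{\left(P \right)} = 39$ ($T{\left(P \right)} = 4 + \left(3 + 8 \cdot 4\right) = 4 + \left(3 + 32\right) = 4 + 35 = 39$)
$T{\left(-24 \right)} - -1622 = 39 - -1622 = 39 + 1622 = 1661$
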